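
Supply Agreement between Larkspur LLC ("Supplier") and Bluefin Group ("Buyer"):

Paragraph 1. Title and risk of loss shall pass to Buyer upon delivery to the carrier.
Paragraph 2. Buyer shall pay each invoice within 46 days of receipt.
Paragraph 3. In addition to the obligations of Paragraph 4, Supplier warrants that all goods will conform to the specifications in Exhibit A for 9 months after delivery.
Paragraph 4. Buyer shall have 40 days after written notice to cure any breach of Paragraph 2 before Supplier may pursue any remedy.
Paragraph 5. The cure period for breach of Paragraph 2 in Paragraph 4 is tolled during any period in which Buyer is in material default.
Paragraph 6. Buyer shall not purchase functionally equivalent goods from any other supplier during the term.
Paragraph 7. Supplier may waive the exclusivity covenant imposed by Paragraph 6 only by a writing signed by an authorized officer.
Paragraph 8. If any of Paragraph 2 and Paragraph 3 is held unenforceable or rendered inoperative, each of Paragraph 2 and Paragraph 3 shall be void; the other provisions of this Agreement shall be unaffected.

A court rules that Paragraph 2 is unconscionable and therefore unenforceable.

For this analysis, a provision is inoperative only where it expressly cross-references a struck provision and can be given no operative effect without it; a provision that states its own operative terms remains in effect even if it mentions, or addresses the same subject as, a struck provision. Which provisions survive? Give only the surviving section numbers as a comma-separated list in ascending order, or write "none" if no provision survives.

1, 6, 7, 8

Paragraph 2 is struck. The only function of Paragraph 4 is the cure period for breach of Paragraph 2, so it cannot stand once Paragraph 2 is removed. Paragraph 5 has no operative effect of its own apart from Paragraph 4 and is therefore inoperative. Paragraph 8 declares Paragraph 2 and Paragraph 3 mutually dependent; since one of them has fallen, all of them are of no effect. That brings down Paragraph 3 as well. The remainder continues in force under Paragraph 8. That leaves Paragraph 1, Paragraph 6, Paragraph 7, and Paragraph 8 in effect.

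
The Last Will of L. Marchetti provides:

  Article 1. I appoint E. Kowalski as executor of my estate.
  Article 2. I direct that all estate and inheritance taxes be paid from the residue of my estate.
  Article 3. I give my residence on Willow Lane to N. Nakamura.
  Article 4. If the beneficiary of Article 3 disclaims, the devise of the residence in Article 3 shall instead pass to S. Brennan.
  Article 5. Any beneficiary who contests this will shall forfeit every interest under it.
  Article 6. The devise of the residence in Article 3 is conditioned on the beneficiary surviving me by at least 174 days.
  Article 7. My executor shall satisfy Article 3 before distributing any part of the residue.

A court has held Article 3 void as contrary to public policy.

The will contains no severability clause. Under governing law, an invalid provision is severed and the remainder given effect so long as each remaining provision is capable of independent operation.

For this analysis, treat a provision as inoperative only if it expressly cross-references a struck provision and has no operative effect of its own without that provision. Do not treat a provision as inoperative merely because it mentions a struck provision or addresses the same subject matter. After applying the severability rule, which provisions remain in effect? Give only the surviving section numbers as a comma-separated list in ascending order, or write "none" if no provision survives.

1, 2, 5

Article 3 is struck. Article 4 has no operative effect of its own apart from Article 3 and is therefore inoperative. Article 6 has no operative effect of its own apart from Article 3 and is therefore inoperative. Article 7 operates only by reference to Article 3, so it falls with Article 3. Under the stated default rule, only provisions that cannot operate independently fall away; the rest are enforced. The provisions still in force are Article 1, Article 2, and Article 5.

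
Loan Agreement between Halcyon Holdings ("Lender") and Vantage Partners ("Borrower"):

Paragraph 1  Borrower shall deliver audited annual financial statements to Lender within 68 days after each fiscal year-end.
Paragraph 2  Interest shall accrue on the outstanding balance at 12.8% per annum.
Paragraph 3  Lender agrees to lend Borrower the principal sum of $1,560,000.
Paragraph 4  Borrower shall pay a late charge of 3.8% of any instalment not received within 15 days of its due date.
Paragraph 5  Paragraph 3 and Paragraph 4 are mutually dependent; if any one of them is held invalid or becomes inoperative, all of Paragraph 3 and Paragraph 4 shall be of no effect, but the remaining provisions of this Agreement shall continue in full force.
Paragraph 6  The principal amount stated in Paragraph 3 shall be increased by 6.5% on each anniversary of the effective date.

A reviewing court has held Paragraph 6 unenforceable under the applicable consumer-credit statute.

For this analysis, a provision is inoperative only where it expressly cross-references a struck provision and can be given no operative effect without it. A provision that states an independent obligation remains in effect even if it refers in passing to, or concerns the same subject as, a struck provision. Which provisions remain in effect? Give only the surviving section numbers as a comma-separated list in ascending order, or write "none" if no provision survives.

Paragraph 6 is struck. No other provision's operative terms depend on Paragraph 6. Paragraph 5 ties Paragraph 3 and Paragraph 4 together, but none of those is affected here; the remaining provisions continue in force under Paragraph 5. Paragraph 1, Paragraph 2, Paragraph 3, Paragraph 4, and Paragraph 5 remain in effect.

1, 2, 3, 4, 5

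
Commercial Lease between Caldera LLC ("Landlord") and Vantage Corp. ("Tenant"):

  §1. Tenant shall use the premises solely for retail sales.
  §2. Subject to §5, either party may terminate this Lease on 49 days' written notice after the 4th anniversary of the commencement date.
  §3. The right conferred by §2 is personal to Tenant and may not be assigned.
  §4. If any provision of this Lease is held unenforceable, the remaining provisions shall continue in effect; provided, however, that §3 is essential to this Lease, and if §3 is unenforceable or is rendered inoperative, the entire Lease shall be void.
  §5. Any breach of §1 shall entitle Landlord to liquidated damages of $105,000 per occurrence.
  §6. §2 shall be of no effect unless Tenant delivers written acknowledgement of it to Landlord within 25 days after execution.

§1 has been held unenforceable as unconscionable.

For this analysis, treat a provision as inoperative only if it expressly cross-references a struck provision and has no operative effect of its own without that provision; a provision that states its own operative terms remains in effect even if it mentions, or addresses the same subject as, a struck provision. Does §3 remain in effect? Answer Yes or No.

§1 is struck. §5 does nothing except set the liquidated-damages amount by reference to §1; with §1 gone it has no independent effect and is inoperative. Although §2 refers to §5, its operative terms do not depend on §5, so it remains in effect. §4 makes §3 an essential term, but §3 is unaffected, so the severability proviso in §4 preserves the remaining provisions. That leaves §2, §3, §4, and §6 in effect. §3 is among the surviving provisions, so the answer is yes.

Yes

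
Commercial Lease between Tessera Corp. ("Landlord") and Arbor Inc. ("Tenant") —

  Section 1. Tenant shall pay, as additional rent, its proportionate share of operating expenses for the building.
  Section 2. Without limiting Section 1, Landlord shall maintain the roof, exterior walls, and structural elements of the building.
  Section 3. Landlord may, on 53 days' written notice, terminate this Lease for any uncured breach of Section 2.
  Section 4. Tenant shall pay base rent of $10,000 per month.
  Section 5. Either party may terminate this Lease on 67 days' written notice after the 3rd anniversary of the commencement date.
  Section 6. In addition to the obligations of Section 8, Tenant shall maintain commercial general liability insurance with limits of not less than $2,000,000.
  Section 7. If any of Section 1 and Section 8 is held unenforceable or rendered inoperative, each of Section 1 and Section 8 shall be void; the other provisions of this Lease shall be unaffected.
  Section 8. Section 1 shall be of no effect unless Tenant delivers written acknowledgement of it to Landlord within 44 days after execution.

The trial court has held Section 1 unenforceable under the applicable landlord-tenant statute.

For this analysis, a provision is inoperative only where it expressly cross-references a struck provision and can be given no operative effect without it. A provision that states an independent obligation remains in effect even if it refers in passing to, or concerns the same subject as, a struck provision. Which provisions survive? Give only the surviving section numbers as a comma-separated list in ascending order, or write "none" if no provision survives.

Section 1 is struck. Section 8 operates only by reference to Section 1, so it falls with Section 1. Although Section 6 refers to Section 8, its operative terms do not depend on Section 8, so it remains in effect. Although Section 2 refers to Section 1, its operative terms do not depend on Section 1, so it remains in effect. Section 7 declares Section 1 and Section 8 mutually dependent; since one of them has fallen, all of them are of no effect. The remainder continues in force under Section 7. The provisions still in force are Section 2, Section 3, Section 4, Section 5, Section 6, and Section 7.

2, 3, 4, 5, 6, 7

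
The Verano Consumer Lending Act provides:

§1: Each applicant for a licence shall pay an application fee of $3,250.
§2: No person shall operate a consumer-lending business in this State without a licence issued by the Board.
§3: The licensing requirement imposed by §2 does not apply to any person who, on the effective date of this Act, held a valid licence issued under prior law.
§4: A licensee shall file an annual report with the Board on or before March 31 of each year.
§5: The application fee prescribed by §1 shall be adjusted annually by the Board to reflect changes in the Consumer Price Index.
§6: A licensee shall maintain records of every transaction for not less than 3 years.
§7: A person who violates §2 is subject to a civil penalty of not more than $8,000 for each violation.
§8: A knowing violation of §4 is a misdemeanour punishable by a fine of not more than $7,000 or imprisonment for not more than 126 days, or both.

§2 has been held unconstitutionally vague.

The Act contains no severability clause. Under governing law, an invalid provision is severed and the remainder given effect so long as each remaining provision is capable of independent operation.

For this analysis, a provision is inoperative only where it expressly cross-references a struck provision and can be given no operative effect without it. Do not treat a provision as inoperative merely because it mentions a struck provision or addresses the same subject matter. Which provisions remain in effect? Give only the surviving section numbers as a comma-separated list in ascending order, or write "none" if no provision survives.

1, 4, 5, 6, 8

§2 is struck. §3 has no operative effect of its own apart from §2 and is therefore inoperative. §7 has no operative effect of its own apart from §2 and is therefore inoperative. With no severability clause, the stated default rule severs what cannot stand and enforces each remaining provision that can operate on its own. That leaves §1, §4, §5, §6, and §8 in effect.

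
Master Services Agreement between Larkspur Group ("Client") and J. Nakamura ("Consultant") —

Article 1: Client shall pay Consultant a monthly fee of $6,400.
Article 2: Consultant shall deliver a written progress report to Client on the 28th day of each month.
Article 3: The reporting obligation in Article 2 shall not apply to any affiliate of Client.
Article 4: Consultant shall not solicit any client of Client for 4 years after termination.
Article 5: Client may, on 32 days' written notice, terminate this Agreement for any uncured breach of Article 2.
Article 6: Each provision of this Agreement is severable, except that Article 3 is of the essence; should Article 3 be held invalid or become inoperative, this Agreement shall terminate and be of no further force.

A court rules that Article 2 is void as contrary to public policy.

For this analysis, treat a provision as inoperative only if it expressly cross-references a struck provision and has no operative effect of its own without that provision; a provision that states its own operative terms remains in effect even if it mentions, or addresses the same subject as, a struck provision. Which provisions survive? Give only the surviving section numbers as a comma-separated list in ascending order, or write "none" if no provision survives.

Article 2 is struck. The whole of Article 3 is the carve-out from the reporting obligation, defined by reference to Article 2, so Article 3 cannot stand once Article 2 is removed. Article 5 operates only by reference to Article 2, so it falls with Article 2. Article 6 makes Article 3 an essential term, and Article 3 has been rendered inoperative by the cascade; under Article 6, the entire Agreement is therefore void. No provision of the Agreement survives.

none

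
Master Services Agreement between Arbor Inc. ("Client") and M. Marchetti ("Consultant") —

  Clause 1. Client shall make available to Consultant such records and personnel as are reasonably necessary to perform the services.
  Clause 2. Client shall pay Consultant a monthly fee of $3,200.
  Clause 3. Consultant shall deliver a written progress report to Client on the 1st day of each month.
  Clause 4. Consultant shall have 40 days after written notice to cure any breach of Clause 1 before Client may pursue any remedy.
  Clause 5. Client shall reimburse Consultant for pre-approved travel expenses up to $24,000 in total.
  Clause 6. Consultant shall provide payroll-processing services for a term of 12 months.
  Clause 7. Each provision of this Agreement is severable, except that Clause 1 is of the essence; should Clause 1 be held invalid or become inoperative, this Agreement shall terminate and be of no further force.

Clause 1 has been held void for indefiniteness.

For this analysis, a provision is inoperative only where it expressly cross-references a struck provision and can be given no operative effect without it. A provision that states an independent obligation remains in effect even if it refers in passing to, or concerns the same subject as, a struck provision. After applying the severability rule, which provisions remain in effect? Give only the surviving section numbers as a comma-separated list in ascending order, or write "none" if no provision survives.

Clause 1 is struck. Clause 4 has no operative effect of its own apart from Clause 1 and is therefore inoperative. Clause 7 makes Clause 1 an essential term, and Clause 1 is the provision held invalid; under Clause 7, the entire Agreement is therefore void. No provision of the Agreement survives.

none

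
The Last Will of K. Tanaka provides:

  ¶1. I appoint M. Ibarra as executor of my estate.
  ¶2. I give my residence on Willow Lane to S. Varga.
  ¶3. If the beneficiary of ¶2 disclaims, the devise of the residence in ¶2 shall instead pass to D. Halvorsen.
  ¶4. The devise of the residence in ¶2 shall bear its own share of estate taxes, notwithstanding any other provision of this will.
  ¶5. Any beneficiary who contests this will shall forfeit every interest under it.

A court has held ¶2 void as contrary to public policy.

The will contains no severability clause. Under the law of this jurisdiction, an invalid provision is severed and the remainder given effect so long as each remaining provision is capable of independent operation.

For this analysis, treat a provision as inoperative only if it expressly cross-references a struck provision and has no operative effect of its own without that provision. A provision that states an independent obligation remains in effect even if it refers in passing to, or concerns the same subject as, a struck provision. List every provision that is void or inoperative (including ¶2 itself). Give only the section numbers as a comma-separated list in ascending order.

2, 3, 4

¶2 is struck. ¶3 operates only by reference to ¶2, so it falls with ¶2. ¶4 has no operative effect of its own apart from ¶2 and is therefore inoperative. Under the stated default rule, only provisions that cannot operate independently fall away; the rest are enforced. That leaves ¶1 and ¶5 in effect.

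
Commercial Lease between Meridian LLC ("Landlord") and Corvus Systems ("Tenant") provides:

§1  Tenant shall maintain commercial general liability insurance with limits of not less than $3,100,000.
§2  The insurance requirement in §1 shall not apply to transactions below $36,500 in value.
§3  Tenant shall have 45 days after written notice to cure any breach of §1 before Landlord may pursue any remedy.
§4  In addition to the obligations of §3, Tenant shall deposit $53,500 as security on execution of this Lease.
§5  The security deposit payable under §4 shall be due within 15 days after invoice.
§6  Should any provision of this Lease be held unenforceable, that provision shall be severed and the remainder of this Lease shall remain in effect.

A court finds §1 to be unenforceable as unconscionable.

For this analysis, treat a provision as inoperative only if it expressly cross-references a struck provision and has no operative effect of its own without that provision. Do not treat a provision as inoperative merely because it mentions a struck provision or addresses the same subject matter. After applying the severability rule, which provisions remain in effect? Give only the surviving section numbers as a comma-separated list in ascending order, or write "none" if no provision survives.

4, 5, 6

§1 is struck. §2 does nothing except set the carve-out from the insurance requirement by reference to §1; with §1 gone it has no independent effect and is inoperative. §3 operates only by reference to §1, so it falls with §1. §4 mentions §3 but its own obligation stands independently of §3, so §4 is not affected. Under the severability clause in §6, the remaining provisions continue in force. That leaves §4, §5, and §6 in effect.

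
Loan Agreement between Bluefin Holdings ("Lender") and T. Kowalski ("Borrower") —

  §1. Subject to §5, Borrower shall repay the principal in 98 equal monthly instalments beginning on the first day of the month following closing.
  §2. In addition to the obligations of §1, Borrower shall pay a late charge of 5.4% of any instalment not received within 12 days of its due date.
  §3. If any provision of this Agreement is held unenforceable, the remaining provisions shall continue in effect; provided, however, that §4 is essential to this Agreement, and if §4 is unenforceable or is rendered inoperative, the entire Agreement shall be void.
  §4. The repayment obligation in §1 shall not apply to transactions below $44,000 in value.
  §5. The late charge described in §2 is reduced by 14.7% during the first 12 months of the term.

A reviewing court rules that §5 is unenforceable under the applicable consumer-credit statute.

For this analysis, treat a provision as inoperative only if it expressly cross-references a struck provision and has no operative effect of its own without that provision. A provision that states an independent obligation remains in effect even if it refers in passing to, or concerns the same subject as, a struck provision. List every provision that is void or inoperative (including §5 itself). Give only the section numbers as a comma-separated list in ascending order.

§5 is struck. §1 mentions §5 but its own obligation stands independently of §5, so §1 is not affected. No other provision's operative terms depend on §5. §3 makes §4 an essential term, but §4 is unaffected, so the severability proviso in §3 preserves the remaining provisions. §1, §2, §3, and §4 remain in effect.

5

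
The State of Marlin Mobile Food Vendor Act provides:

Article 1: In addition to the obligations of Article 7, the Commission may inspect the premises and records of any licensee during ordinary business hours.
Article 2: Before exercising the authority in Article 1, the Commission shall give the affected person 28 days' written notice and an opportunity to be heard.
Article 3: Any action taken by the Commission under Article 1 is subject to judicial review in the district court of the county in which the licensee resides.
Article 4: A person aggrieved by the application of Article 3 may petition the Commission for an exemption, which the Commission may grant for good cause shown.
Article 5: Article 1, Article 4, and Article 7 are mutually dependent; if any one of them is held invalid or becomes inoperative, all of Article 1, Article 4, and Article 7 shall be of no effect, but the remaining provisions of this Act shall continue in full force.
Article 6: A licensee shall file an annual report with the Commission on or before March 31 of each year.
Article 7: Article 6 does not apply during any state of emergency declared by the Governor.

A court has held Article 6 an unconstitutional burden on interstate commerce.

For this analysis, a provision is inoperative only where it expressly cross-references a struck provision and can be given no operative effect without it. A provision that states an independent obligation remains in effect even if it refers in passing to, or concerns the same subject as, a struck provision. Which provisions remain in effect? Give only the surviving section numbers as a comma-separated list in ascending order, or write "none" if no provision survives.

Article 6 is struck. The only function of Article 7 is the emergency suspension of Article 6, so it cannot stand once Article 6 is removed. Article 5 declares Article 1, Article 4, and Article 7 mutually dependent; since one of them has fallen, all of them are of no effect. That brings down Article 1 and Article 4 as well. Article 2 and Article 3 in turn depend solely on a provision now struck and likewise fall. The remainder continues in force under Article 5. Only Article 5 remains in effect.

5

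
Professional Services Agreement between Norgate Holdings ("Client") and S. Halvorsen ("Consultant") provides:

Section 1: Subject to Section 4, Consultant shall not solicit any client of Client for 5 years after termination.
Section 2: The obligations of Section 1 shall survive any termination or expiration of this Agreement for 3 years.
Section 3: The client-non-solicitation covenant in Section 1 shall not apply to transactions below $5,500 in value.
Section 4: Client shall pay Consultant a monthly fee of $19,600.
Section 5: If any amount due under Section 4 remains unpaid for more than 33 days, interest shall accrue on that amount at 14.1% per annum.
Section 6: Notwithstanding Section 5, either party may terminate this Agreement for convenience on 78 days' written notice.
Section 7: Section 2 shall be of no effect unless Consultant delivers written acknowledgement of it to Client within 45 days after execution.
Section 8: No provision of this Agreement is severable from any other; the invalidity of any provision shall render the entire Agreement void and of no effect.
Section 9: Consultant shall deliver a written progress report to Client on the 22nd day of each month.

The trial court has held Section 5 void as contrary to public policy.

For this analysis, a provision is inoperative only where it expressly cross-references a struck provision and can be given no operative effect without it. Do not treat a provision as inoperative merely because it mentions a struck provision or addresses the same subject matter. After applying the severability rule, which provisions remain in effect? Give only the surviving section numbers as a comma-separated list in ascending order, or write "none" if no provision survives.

Section 5 is struck. No other provision's operative terms depend on Section 5. Section 8 provides that the Agreement is not severable, so the invalidity of any one provision voids the entire Agreement. No provision of the Agreement survives.

none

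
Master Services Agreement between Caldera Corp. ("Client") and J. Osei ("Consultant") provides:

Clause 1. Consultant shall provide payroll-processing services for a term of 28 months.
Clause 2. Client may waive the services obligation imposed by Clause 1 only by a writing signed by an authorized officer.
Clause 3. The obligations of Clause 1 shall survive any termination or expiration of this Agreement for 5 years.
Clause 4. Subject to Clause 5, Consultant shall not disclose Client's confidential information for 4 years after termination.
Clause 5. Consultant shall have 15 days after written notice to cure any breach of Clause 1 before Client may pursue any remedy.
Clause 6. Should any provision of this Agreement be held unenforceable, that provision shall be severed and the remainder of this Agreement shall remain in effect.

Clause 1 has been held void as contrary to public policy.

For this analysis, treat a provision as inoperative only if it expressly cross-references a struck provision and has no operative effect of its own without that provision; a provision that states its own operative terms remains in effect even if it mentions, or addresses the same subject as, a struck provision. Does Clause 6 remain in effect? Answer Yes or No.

Yes

Clause 1 is struck. Clause 2 operates only by reference to Clause 1, so it falls with Clause 1. Clause 3 has no operative effect of its own apart from Clause 1 and is therefore inoperative. Clause 5 has no operative effect of its own apart from Clause 1 and is therefore inoperative. Clause 4 mentions Clause 5 but its own obligation stands independently of Clause 5, so Clause 4 is not affected. Clause 6 is a severability clause and preserves every provision that can still be given independent effect. The provisions still in force are Clause 4 and Clause 6. Clause 6 is among the surviving provisions, so the answer is yes.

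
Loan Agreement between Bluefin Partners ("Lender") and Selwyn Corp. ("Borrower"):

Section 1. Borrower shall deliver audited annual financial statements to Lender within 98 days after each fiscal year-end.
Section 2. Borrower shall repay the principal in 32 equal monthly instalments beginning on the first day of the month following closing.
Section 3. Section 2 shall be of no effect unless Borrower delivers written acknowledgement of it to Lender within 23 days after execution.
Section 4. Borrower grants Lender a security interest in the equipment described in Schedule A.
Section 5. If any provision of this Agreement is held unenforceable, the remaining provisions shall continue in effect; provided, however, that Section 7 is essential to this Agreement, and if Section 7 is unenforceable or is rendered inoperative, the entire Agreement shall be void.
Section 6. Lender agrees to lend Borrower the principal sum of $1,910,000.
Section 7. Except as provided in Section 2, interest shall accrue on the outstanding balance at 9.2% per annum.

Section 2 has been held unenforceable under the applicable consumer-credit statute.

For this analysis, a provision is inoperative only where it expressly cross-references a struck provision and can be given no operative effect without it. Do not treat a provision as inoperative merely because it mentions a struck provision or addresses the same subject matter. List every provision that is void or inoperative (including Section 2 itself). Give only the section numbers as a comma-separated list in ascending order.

Section 2 is struck. Section 3 has no operative effect of its own apart from Section 2 and is therefore inoperative. Although Section 7 refers to Section 2, its operative terms do not depend on Section 2, so it remains in effect. Section 5 makes Section 7 an essential term, but Section 7 is unaffected, so the severability proviso in Section 5 preserves the remaining provisions. That leaves Section 1, Section 4, Section 5, Section 6, and Section 7 in effect.

2, 3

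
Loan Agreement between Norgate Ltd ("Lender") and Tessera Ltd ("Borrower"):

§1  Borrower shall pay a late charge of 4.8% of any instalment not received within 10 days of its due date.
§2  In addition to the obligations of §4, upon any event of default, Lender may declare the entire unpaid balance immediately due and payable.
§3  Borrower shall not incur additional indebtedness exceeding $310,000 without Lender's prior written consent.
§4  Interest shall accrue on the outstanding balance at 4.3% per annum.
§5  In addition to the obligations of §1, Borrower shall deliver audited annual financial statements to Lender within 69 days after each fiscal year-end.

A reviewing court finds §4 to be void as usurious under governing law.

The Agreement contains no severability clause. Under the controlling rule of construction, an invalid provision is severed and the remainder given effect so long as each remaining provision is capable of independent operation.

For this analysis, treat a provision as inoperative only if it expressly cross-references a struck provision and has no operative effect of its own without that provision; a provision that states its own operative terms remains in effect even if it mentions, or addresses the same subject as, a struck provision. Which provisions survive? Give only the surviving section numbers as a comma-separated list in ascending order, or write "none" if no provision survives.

1, 2, 3, 5

§4 is struck. Although §2 refers to §4, its operative terms do not depend on §4, so it remains in effect. No other provision's operative terms depend on §4. Under the stated default rule, only provisions that cannot operate independently fall away; the rest are enforced. That leaves §1, §2, §3, and §5 in effect.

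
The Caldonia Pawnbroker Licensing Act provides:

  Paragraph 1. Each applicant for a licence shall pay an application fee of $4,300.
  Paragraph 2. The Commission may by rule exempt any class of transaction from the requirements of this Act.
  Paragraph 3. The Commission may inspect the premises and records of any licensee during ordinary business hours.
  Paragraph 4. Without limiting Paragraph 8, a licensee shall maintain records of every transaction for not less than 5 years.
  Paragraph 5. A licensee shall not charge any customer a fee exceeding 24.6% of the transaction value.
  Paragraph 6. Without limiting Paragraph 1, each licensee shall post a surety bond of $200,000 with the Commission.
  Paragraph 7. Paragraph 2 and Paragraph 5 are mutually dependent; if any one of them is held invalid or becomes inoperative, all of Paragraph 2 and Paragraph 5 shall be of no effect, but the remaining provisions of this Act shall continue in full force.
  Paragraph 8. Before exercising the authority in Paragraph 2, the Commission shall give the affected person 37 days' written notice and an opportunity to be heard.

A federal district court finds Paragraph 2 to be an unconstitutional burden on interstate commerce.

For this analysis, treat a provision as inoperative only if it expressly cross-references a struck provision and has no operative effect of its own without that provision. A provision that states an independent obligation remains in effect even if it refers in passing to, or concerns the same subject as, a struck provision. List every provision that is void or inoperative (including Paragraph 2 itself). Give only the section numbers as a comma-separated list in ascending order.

2, 5, 8

Paragraph 2 is struck. Paragraph 8 operates only by reference to Paragraph 2, so it falls with Paragraph 2. Although Paragraph 4 refers to Paragraph 8, its operative terms do not depend on Paragraph 8, so it remains in effect. Paragraph 7 declares Paragraph 2 and Paragraph 5 mutually dependent; since one of them has fallen, all of them are of no effect. That brings down Paragraph 5 as well. The remainder continues in force under Paragraph 7. That leaves Paragraph 1, Paragraph 3, Paragraph 4, Paragraph 6, and Paragraph 7 in effect.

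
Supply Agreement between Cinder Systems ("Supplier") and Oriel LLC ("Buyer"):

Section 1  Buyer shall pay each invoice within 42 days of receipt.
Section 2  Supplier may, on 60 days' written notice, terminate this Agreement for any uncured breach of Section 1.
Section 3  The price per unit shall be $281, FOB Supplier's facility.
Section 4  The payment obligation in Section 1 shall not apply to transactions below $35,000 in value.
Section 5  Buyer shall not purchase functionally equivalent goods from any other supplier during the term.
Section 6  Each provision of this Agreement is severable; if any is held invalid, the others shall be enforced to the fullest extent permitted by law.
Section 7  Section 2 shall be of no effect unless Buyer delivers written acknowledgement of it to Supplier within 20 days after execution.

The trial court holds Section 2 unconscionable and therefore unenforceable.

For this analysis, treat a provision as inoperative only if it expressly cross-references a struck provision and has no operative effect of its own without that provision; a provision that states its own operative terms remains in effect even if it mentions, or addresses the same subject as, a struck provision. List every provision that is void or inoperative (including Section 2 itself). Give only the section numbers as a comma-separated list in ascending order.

2, 7

Section 2 is struck. The only function of Section 7 is the acknowledgement condition for Section 2, so it cannot stand once Section 2 is removed. Section 6 is a severability clause and preserves every provision that can still be given independent effect. That leaves Section 1, Section 3, Section 4, Section 5, and Section 6 in effect.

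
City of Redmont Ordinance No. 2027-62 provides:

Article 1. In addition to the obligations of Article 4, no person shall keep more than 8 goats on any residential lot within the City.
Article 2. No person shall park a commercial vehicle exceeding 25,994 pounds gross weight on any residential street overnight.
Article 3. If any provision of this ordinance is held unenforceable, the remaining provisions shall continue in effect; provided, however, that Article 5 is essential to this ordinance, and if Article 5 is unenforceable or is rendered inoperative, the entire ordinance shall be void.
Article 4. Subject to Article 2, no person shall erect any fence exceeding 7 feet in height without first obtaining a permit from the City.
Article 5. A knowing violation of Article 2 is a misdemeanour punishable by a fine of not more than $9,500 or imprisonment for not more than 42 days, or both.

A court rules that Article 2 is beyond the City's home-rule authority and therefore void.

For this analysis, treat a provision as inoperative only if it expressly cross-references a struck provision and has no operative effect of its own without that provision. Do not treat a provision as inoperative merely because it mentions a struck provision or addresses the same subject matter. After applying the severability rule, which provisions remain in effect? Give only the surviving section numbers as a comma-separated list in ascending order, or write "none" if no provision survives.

Article 2 is struck. Article 5 merely fixes the criminal penalty for violating Article 2; with Article 2 gone it has nothing to operate on and falls away. Article 3 makes Article 5 an essential term, and Article 5 has been rendered inoperative by the cascade; under Article 3, the entire ordinance is therefore void. No provision of the ordinance survives.

none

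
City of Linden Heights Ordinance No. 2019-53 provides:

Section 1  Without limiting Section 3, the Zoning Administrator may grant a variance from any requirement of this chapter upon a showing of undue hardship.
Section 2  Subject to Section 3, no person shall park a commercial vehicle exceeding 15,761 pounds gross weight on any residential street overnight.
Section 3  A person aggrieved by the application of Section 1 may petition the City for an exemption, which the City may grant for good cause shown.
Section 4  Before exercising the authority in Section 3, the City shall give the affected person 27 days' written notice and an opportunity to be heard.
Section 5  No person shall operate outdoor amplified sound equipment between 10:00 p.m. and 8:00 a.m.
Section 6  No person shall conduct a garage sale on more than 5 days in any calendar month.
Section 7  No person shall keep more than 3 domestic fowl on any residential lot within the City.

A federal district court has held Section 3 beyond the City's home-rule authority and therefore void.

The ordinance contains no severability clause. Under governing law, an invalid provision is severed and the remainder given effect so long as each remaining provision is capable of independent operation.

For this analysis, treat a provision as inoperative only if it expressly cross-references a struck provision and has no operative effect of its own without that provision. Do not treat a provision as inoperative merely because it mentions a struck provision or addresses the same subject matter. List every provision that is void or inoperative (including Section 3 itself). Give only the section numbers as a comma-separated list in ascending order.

Section 3 is struck. Section 4 operates only by reference to Section 3, so it falls with Section 3. Although Section 2 refers to Section 3, its operative terms do not depend on Section 3, so it remains in effect. Section 1 mentions Section 3 but its own obligation stands independently of Section 3, so Section 1 is not affected. Under the stated default rule, only provisions that cannot operate independently fall away; the rest are enforced. Section 1, Section 2, Section 5, Section 6, and Section 7 remain in effect.

3, 4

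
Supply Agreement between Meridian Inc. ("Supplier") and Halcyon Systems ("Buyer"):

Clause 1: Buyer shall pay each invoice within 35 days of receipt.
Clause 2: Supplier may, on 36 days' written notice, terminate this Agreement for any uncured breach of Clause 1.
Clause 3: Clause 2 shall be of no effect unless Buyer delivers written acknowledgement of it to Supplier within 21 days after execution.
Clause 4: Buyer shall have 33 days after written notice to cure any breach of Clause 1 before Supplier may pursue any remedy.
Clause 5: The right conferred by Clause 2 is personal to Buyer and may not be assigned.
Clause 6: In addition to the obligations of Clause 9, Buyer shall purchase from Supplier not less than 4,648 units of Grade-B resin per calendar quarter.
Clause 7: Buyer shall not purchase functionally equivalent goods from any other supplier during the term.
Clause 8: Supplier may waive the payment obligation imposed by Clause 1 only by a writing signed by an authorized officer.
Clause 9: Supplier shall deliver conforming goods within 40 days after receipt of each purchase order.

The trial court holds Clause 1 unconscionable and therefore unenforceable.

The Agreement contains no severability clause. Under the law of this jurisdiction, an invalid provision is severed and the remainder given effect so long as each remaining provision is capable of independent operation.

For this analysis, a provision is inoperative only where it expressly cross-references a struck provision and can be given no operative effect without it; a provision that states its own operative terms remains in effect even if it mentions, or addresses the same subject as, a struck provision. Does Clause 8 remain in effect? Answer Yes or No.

Clause 1 is struck. Clause 2 operates only by reference to Clause 1, so it falls with Clause 1. Clause 4 has no operative effect of its own apart from Clause 1 and is therefore inoperative. Clause 8 has no operative effect of its own apart from Clause 1 and is therefore inoperative. The only function of Clause 3 is the acknowledgement condition for Clause 2, so it cannot stand once Clause 2 is removed. Clause 5 merely fixes the non-assignment of Clause 2; with Clause 2 gone it has nothing to operate on and falls away. Under the stated default rule, only provisions that cannot operate independently fall away; the rest are enforced. That leaves Clause 6, Clause 7, and Clause 9 in effect. Clause 8 is among the inoperative provisions, so the answer is no.

No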